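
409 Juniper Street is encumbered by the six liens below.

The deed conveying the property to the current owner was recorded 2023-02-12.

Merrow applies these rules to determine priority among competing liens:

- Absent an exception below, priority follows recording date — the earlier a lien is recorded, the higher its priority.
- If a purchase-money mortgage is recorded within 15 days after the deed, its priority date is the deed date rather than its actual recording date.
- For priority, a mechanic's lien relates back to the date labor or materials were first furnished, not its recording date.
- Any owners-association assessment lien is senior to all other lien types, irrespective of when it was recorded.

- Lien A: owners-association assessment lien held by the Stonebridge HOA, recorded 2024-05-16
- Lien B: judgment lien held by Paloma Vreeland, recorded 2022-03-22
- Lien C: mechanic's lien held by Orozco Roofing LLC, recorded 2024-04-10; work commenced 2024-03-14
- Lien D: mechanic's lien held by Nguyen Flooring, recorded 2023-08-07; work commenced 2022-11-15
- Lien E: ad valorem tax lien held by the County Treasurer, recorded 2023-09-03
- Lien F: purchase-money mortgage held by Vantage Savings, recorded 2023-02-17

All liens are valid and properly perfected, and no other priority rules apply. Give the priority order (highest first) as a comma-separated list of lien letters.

Adjusting effective dates: C relates back to 2024-03-14 (work commenced); D is treated as recorded 2022-11-15, the work-commencement date; F's effective date is the deed date, 2023-02-12.
A is an owners-association assessment lien, so it outranks all other liens regardless of date.
Remaining liens by effective date: B (2022-03-22), D (2022-11-15), F (2023-02-12), E (2023-09-03), C (2024-03-14).

A, B, D, F, E, C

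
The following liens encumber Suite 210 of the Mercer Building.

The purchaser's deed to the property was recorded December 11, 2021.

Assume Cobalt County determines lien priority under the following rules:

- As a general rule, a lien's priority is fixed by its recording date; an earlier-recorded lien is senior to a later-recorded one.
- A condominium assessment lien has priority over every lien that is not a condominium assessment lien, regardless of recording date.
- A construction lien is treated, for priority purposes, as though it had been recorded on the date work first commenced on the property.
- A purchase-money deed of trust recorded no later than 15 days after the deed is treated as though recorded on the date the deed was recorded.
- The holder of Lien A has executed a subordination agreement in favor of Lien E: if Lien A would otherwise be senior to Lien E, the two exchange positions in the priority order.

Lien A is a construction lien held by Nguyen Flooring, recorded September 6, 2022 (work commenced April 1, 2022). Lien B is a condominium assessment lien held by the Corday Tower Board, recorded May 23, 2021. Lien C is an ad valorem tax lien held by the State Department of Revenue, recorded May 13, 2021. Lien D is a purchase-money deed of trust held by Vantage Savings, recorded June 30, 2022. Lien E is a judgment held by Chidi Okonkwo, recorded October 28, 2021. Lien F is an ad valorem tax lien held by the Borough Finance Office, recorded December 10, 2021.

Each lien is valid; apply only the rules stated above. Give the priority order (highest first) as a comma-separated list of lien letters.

Effective dates: A relates back to April 1, 2022 (work commenced); D was recorded 201 days after the deed — beyond 15 days — so no relation-back applies.
B is a condominium assessment lien and takes priority over every other lien.
Among the remaining liens, by effective date: C (May 13, 2021), E (October 28, 2021), F (December 10, 2021), A (April 1, 2022), D (June 30, 2022).
Since A is not senior to E, the subordination leaves the order unchanged.

B, C, E, F, A, D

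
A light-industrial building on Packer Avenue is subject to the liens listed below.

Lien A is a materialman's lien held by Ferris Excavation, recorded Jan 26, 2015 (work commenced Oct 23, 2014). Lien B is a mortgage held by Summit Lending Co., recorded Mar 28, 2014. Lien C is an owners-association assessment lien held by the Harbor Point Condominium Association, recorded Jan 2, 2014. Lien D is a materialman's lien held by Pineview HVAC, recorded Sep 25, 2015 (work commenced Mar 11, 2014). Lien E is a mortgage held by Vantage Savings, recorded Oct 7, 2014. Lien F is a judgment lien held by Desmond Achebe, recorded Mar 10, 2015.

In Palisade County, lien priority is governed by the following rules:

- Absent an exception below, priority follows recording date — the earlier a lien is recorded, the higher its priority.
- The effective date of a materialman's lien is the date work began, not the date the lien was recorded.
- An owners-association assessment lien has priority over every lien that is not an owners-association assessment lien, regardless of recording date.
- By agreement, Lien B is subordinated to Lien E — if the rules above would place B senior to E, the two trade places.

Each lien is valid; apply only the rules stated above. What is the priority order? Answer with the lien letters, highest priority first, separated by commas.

C, D, E, B, A, F

Adjusting effective dates: A is treated as recorded Oct 23, 2014, the work-commencement date; D relates back to Mar 11, 2014 (work commenced).
C is an owners-association assessment lien and takes priority over every other lien.
Ordering the rest by effective date: D (Mar 11, 2014), B (Mar 28, 2014), E (Oct 7, 2014), A (Oct 23, 2014), F (Mar 10, 2015).
Because B would otherwise rank above E, the subordination swaps them.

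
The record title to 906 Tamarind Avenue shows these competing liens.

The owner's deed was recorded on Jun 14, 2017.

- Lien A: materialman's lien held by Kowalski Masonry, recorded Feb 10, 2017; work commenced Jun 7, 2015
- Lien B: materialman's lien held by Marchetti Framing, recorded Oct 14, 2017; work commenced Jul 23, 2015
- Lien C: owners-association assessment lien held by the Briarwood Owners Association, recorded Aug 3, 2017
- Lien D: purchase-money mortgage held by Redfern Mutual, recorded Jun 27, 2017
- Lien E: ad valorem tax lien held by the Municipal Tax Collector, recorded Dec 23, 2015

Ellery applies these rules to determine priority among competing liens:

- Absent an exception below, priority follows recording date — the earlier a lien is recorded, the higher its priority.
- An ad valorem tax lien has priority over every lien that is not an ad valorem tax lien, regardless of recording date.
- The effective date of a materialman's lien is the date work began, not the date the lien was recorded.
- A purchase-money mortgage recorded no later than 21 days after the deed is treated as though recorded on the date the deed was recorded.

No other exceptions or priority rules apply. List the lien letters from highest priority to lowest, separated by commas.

E, A, B, D, C

Effective dates: A is treated as recorded Jun 7, 2015, the work-commencement date; B's effective date is Jul 23, 2015, when work began; D's effective date is the deed date, Jun 14, 2017.
E is an ad valorem tax lien, so it outranks all other liens regardless of date.
Among the remaining liens, by effective date: A (Jun 7, 2015), B (Jul 23, 2015), D (Jun 14, 2017), C (Aug 3, 2017).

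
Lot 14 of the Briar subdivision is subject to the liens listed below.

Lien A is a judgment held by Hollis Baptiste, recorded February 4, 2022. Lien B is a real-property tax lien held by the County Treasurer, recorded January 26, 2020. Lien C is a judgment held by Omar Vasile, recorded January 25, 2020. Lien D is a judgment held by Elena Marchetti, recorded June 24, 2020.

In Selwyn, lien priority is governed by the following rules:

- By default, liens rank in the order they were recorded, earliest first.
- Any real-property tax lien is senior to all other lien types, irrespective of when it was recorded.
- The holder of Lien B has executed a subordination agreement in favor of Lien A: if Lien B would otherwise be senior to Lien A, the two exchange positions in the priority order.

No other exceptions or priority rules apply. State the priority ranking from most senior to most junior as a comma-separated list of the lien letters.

B is a real-property tax lien and takes priority over every other lien.
Remaining liens by effective date: C (January 25, 2020), D (June 24, 2020), A (February 4, 2022).
B would otherwise be senior to A, so under the subordination agreement B and A exchange positions.

A, C, D, B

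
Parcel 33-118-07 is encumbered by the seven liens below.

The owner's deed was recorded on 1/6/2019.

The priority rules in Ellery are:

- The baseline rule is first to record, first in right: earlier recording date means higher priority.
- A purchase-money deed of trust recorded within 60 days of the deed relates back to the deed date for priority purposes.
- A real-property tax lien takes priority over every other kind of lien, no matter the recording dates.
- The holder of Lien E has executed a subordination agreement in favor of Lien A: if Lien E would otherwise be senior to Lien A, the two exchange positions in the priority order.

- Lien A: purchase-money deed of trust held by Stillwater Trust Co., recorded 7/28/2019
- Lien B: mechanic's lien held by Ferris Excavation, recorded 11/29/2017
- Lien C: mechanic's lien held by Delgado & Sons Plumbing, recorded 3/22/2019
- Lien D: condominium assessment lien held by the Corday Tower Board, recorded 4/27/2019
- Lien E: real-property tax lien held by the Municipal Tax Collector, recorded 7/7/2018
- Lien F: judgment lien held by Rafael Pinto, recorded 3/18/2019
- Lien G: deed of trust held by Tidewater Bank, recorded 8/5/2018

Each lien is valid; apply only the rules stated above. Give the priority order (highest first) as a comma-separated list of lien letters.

Effective dates: A missed the 60-day window (203 days after the deed), so its recording date stands.
E, as a real-property tax lien, has superpriority and ranks first.
Among the remaining liens, by effective date: B (11/29/2017), G (8/5/2018), F (3/18/2019), C (3/22/2019), D (4/27/2019), A (7/28/2019).
E would otherwise be senior to A, so under the subordination agreement E and A exchange positions.

A, B, G, F, C, D, E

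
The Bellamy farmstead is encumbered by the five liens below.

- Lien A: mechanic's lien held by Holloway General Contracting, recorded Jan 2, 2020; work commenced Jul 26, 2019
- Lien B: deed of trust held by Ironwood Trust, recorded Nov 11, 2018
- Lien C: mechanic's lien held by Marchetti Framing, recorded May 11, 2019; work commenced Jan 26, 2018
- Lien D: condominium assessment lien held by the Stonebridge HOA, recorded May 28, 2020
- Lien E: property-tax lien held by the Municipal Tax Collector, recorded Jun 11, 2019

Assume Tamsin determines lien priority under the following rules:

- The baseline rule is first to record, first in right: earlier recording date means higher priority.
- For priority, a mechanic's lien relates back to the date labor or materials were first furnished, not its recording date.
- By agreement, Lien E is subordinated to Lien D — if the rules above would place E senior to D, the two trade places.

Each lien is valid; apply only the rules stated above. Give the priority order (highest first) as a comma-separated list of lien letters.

C, B, D, A, E

Effective dates: A is treated as recorded Jul 26, 2019, the work-commencement date; C relates back to Jan 26, 2018 (work commenced).
Sorted by effective date: C (Jan 26, 2018), B (Nov 11, 2018), E (Jun 11, 2019), A (Jul 26, 2019), D (May 28, 2020).
E would otherwise be senior to D, so under the subordination agreement E and D exchange positions.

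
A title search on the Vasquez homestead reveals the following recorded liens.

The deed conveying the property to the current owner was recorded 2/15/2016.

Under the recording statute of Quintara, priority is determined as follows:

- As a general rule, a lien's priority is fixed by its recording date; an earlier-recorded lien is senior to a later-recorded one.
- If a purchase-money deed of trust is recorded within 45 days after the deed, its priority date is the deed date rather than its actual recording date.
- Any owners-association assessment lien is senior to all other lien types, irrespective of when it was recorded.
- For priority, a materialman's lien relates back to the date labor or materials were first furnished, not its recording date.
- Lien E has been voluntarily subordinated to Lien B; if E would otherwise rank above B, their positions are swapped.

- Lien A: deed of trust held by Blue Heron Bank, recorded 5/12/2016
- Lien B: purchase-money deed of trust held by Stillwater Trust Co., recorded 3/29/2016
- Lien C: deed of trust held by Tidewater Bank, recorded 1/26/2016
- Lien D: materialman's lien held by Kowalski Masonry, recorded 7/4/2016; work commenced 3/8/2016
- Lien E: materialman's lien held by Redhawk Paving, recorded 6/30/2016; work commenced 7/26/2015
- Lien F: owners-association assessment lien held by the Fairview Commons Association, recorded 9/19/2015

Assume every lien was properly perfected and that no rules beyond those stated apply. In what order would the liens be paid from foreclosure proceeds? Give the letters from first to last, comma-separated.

Effective dates: B was recorded within the 45-day window, so its effective date is the deed date 2/15/2016; D is treated as recorded 3/8/2016, the work-commencement date; E relates back to 7/26/2015 (work commenced).
F is an owners-association assessment lien, so it outranks all other liens regardless of date.
Among the remaining liens, by effective date: E (7/26/2015), C (1/26/2016), B (2/15/2016), D (3/8/2016), A (5/12/2016).
The subordination applies — E was senior to B — so E and B swap.

F, B, C, E, D, A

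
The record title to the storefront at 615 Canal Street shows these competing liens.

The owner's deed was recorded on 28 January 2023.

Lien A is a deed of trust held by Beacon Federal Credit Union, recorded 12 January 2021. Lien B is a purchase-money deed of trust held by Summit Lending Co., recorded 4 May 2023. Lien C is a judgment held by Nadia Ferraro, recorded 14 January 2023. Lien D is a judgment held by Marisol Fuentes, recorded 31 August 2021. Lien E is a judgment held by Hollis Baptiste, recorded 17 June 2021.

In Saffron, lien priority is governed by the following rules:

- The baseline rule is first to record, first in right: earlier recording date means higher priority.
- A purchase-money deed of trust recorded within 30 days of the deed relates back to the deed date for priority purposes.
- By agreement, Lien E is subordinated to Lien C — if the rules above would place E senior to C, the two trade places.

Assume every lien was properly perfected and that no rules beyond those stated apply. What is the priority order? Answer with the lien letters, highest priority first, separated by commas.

A, C, D, E, B

First, effective dates: B was recorded 96 days after the deed, outside the 30-day window, so it keeps its recording date.
By effective date: A (12 January 2021), E (17 June 2021), D (31 August 2021), C (14 January 2023), B (4 May 2023).
Because E would otherwise rank above C, the subordination swaps them.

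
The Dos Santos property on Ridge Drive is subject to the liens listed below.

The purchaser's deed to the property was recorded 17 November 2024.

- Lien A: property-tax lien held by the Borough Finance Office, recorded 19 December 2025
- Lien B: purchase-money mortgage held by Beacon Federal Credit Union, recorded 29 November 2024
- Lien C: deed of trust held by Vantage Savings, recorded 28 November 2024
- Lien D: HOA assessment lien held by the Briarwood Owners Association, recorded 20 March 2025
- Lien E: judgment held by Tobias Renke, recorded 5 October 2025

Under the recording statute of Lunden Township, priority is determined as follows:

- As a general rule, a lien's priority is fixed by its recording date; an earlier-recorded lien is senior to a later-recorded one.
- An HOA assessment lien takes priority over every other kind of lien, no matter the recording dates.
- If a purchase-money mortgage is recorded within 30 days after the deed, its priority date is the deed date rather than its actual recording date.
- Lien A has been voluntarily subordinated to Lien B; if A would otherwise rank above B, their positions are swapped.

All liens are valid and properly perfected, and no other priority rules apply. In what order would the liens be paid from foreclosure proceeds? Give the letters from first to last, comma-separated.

First, effective dates: B's effective date is the deed date, 17 November 2024.
D is an HOA assessment lien and takes priority over every other lien.
Among the remaining liens, by effective date: B (17 November 2024), C (28 November 2024), E (5 October 2025), A (19 December 2025).
A is already junior to B, so the subordination agreement changes nothing.

D, B, C, E, A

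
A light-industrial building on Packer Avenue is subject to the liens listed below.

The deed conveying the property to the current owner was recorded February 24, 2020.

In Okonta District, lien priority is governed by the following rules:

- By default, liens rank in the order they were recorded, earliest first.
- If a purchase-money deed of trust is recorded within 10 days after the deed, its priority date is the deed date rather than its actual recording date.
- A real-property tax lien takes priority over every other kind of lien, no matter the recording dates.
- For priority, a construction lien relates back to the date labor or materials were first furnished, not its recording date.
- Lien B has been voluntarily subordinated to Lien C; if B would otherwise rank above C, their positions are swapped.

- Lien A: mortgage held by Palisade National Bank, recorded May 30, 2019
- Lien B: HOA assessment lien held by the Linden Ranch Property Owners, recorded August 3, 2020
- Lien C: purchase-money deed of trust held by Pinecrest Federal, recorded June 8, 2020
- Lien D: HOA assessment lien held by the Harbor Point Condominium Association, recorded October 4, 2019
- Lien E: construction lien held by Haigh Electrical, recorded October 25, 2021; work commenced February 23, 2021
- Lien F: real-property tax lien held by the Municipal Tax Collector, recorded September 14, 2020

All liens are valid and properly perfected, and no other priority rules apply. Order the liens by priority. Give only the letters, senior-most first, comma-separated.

Effective dates: C missed the 10-day window (105 days after the deed), so its recording date stands; E is treated as recorded February 23, 2021, the work-commencement date.
F is a real-property tax lien, so it outranks all other liens regardless of date.
Ordering the rest by effective date: A (May 30, 2019), D (October 4, 2019), C (June 8, 2020), B (August 3, 2020), E (February 23, 2021).
B is already junior to C, so the subordination agreement changes nothing.

F, A, D, C, B, E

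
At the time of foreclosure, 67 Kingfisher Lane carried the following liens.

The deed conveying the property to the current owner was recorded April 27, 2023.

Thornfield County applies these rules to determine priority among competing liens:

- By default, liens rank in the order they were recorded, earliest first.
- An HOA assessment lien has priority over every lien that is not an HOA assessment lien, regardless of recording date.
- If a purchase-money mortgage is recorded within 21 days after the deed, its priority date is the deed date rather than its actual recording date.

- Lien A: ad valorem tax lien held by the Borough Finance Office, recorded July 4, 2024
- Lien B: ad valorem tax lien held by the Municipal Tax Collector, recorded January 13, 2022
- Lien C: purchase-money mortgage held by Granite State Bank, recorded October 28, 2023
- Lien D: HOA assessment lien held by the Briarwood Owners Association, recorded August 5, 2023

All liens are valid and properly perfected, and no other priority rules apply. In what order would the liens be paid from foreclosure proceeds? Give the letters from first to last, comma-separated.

First, effective dates: C missed the 21-day window (184 days after the deed), so its recording date stands.
D is an HOA assessment lien and takes priority over every other lien.
Ordering the rest by effective date: B (January 13, 2022), C (October 28, 2023), A (July 4, 2024).

D, B, C, A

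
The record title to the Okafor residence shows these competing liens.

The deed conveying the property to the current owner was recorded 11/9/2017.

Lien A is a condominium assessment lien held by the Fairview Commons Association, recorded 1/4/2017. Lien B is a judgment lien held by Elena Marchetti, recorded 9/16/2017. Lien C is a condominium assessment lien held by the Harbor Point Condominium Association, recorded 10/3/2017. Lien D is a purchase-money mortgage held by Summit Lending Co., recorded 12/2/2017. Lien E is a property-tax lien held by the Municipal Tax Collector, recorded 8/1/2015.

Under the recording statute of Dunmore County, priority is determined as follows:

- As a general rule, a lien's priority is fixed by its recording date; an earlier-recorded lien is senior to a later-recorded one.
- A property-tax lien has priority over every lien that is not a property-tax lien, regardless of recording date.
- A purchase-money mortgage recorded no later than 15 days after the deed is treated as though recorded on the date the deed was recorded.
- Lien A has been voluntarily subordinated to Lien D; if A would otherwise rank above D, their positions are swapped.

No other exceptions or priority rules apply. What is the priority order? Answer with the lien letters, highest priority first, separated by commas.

Effective dates after the stated exceptions: D missed the 15-day window (23 days after the deed), so its recording date stands.
E is a property-tax lien and takes priority over every other lien.
Remaining liens by effective date: A (1/4/2017), B (9/16/2017), C (10/3/2017), D (12/2/2017).
A would otherwise be senior to D, so under the subordination agreement A and D exchange positions.

E, D, B, C, A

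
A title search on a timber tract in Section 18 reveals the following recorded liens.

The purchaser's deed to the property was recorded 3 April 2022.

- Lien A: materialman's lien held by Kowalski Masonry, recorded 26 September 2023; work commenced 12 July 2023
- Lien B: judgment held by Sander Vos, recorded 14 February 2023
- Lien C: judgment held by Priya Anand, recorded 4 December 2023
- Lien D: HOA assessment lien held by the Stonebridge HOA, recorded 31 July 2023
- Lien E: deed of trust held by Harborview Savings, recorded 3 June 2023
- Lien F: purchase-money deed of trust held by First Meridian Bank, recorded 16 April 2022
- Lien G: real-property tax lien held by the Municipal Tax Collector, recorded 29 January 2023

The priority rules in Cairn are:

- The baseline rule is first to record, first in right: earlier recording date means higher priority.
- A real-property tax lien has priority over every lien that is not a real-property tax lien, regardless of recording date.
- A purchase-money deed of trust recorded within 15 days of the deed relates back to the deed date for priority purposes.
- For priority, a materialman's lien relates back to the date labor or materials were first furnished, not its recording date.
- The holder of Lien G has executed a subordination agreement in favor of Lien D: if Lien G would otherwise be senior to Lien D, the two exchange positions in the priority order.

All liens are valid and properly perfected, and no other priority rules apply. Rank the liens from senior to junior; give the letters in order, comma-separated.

Effective dates after the stated exceptions: A's effective date is 12 July 2023, when work began; F was recorded within the 15-day window, so its effective date is the deed date 3 April 2022.
G, as a real-property tax lien, has superpriority and ranks first.
Among the remaining liens, by effective date: F (3 April 2022), B (14 February 2023), E (3 June 2023), A (12 July 2023), D (31 July 2023), C (4 December 2023).
The subordination applies — G was senior to D — so G and D swap.

D, F, B, E, A, G, C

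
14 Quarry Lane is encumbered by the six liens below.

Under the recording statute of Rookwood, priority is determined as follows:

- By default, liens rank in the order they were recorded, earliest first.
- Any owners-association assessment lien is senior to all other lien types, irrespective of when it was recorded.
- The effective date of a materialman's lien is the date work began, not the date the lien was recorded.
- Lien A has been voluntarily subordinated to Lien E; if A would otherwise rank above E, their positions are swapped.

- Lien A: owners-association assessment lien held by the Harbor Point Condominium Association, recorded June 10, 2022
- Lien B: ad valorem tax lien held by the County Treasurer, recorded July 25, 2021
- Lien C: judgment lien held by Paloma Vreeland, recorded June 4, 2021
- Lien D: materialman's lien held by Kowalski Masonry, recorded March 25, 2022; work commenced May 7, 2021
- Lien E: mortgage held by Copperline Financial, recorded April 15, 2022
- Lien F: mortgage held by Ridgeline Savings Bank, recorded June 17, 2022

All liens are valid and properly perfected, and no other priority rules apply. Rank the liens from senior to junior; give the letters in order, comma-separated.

E, D, C, B, A, F

Effective dates after the stated exceptions: D relates back to May 7, 2021 (work commenced).
A is an owners-association assessment lien, so it outranks all other liens regardless of date.
Remaining liens by effective date: D (May 7, 2021), C (June 4, 2021), B (July 25, 2021), E (April 15, 2022), F (June 17, 2022).
A would otherwise be senior to E, so under the subordination agreement A and E exchange positions.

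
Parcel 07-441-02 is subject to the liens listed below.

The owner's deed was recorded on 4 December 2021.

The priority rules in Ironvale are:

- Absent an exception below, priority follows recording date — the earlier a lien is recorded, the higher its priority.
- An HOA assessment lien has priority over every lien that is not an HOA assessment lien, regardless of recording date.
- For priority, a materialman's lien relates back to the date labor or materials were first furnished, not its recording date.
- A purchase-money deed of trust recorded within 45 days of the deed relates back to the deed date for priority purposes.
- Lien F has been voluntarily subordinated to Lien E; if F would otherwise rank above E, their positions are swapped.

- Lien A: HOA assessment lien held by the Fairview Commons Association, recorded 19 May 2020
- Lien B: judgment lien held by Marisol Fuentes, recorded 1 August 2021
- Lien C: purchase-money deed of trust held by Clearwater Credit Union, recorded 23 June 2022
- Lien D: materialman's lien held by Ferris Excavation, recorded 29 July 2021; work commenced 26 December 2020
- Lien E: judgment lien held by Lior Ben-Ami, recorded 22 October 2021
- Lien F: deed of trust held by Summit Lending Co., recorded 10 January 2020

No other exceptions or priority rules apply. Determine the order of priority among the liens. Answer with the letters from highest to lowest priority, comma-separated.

A, E, D, B, F, C

Effective dates after the stated exceptions: C missed the 45-day window (201 days after the deed), so its recording date stands; D relates back to 26 December 2020 (work commenced).
A is an HOA assessment lien and takes priority over every other lien.
Ordering the rest by effective date: F (10 January 2020), D (26 December 2020), B (1 August 2021), E (22 October 2021), C (23 June 2022).
Because F would otherwise rank above E, the subordination swaps them.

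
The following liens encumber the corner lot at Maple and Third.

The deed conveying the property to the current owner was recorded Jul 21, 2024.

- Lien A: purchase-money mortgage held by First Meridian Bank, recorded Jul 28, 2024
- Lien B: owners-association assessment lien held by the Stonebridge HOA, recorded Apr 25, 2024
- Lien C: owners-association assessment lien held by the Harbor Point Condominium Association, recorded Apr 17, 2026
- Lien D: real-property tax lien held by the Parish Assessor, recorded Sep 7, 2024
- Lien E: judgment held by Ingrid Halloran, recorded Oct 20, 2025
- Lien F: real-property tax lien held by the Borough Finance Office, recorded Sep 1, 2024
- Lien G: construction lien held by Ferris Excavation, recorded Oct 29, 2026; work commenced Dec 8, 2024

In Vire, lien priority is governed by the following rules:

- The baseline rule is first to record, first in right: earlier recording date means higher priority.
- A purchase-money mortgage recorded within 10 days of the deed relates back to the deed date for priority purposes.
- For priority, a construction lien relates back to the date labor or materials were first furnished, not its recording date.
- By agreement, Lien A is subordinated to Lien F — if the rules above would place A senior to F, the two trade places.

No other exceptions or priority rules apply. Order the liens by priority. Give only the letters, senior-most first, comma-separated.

B, F, A, D, G, E, C

Effective dates after the stated exceptions: A's effective date is the deed date, Jul 21, 2024; G relates back to Dec 8, 2024 (work commenced).
Sorted by effective date: B (Apr 25, 2024), A (Jul 21, 2024), F (Sep 1, 2024), D (Sep 7, 2024), G (Dec 8, 2024), E (Oct 20, 2025), C (Apr 17, 2026).
Because A would otherwise rank above F, the subordination swaps them.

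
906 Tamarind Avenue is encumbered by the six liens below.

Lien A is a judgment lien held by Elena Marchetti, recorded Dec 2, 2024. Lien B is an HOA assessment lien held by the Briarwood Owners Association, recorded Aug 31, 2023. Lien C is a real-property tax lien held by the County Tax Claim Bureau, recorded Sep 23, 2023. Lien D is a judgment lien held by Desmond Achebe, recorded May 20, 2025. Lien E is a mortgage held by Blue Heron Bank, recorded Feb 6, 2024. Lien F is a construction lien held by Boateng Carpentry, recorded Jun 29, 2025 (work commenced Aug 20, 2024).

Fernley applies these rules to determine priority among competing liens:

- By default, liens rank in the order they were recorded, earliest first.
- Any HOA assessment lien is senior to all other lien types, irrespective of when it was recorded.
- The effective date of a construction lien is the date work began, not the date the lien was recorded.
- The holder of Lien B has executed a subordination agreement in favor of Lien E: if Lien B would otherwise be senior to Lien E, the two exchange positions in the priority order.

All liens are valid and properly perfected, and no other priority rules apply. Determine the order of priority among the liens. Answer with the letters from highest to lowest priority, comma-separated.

Effective dates after the stated exceptions: F is treated as recorded Aug 20, 2024, the work-commencement date.
B is an HOA assessment lien, so it outranks all other liens regardless of date.
Remaining liens by effective date: C (Sep 23, 2023), E (Feb 6, 2024), F (Aug 20, 2024), A (Dec 2, 2024), D (May 20, 2025).
B is senior to E before the subordination, so the two trade places.

E, C, B, F, A, D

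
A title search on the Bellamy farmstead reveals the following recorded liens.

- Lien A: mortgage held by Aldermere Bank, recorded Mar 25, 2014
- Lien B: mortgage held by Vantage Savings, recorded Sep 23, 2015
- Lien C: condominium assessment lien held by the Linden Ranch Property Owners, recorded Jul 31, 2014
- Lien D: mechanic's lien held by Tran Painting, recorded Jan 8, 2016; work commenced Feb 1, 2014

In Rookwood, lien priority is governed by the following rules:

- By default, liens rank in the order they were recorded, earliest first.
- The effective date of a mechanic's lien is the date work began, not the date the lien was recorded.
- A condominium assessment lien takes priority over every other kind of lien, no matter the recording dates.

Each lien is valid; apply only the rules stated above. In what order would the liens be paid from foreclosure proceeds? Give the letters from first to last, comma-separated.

C, D, A, B

Effective dates after the stated exceptions: D relates back to Feb 1, 2014 (work commenced).
As a condominium assessment lien, C is senior to every other lien.
Ordering the rest by effective date: D (Feb 1, 2014), A (Mar 25, 2014), B (Sep 23, 2015).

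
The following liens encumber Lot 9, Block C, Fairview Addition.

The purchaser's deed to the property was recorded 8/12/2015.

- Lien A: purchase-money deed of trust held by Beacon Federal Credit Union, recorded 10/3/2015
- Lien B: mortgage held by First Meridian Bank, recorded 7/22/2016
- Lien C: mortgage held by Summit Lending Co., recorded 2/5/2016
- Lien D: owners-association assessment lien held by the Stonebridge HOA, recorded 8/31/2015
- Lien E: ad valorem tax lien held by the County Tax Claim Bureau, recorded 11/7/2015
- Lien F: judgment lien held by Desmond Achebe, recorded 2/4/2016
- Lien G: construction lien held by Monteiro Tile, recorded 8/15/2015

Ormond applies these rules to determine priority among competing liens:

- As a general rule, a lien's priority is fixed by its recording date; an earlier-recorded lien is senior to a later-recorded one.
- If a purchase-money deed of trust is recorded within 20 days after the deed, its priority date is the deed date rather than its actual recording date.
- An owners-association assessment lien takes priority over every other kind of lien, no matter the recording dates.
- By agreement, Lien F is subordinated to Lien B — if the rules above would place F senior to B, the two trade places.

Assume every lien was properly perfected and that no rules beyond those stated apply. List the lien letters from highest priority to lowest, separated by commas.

D, G, A, E, B, C, F

First, effective dates: A was recorded 52 days after the deed — beyond 20 days — so no relation-back applies.
D, as an owners-association assessment lien, has superpriority and ranks first.
Ordering the rest by effective date: G (8/15/2015), A (10/3/2015), E (11/7/2015), F (2/4/2016), C (2/5/2016), B (7/22/2016).
F would otherwise be senior to B, so under the subordination agreement F and B exchange positions.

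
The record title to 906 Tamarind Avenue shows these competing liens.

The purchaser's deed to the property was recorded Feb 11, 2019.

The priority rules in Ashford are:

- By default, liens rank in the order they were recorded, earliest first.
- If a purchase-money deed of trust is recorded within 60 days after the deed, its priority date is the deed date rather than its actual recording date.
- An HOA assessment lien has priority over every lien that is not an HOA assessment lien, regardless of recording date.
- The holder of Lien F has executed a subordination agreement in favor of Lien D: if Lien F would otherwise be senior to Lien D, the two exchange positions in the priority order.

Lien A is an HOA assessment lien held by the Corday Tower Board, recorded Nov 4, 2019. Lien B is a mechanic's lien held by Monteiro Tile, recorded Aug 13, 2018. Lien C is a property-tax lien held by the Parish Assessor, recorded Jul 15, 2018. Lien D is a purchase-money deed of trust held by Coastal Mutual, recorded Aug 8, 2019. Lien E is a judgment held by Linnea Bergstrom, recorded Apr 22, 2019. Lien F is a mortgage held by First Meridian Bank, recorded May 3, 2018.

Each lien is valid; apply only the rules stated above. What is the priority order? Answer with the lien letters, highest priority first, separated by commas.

Adjusting effective dates: D was recorded 178 days after the deed, outside the 60-day window, so it keeps its recording date.
A is an HOA assessment lien and takes priority over every other lien.
The other liens, earliest effective date first: F (May 3, 2018), C (Jul 15, 2018), B (Aug 13, 2018), E (Apr 22, 2019), D (Aug 8, 2019).
The subordination applies — F was senior to D — so F and D swap.

A, D, C, B, E, F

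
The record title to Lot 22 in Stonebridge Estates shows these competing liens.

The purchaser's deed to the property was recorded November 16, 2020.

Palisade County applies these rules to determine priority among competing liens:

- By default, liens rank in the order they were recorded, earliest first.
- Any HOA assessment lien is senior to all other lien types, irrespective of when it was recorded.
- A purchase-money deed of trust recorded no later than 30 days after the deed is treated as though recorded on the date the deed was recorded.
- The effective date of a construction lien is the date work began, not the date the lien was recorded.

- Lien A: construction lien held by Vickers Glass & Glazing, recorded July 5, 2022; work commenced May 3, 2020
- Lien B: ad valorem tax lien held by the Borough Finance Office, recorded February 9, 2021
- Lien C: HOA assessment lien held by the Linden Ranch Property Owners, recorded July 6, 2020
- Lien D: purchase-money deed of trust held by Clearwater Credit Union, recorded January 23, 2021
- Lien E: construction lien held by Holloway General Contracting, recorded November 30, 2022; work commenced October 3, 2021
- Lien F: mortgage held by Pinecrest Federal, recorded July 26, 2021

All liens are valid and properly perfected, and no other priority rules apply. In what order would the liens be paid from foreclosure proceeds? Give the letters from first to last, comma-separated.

C, A, D, B, F, E

Adjusting effective dates: A is treated as recorded May 3, 2020, the work-commencement date; D was recorded 68 days after the deed — beyond 30 days — so no relation-back applies; E is treated as recorded October 3, 2021, the work-commencement date.
C is an HOA assessment lien, so it outranks all other liens regardless of date.
Among the remaining liens, by effective date: A (May 3, 2020), D (January 23, 2021), B (February 9, 2021), F (July 26, 2021), E (October 3, 2021).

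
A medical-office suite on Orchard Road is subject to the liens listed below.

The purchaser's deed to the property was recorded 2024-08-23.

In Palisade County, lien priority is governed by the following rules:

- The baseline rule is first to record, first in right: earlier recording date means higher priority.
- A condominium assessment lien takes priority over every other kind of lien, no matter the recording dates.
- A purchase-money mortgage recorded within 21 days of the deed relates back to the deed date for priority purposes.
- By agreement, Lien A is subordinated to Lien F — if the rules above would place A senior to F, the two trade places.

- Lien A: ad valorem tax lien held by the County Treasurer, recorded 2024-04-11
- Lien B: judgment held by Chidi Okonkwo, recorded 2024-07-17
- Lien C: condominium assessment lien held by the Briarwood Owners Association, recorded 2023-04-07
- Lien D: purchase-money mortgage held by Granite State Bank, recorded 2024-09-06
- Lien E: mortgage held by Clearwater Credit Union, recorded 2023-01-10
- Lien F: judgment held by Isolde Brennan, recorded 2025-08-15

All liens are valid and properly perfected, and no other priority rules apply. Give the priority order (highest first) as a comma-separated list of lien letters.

Adjusting effective dates: D's effective date is the deed date, 2024-08-23.
As a condominium assessment lien, C is senior to every other lien.
Among the remaining liens, by effective date: E (2023-01-10), A (2024-04-11), B (2024-07-17), D (2024-08-23), F (2025-08-15).
A would otherwise be senior to F, so under the subordination agreement A and F exchange positions.

C, E, F, B, D, A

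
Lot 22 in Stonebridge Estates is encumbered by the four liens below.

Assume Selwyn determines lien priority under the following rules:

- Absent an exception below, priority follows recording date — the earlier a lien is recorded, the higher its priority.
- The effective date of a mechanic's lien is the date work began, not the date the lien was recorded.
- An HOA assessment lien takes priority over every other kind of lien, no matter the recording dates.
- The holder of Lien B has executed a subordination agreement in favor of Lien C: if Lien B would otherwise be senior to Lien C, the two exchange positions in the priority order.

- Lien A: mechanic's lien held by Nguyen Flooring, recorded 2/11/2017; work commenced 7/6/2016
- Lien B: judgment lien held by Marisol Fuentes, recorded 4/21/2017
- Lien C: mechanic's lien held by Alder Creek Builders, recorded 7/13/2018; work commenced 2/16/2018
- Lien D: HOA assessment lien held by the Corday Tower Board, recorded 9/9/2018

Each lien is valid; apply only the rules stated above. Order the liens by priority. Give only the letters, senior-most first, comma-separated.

D, A, C, B

Effective dates after the stated exceptions: A relates back to 7/6/2016 (work commenced); C's effective date is 2/16/2018, when work began.
As an HOA assessment lien, D is senior to every other lien.
Ordering the rest by effective date: A (7/6/2016), B (4/21/2017), C (2/16/2018).
Because B would otherwise rank above C, the subordination swaps them.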